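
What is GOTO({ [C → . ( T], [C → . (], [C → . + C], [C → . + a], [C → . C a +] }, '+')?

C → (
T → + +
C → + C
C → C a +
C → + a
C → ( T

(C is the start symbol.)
GOTO(I, '+') = CLOSURE({ [A → αX.β] : [A → α.Xβ] ∈ I, X = '+' })

Items with dot before '+', with the dot advanced:
  [C → . + C] → [C → + . C]
  [C → . + a] → [C → + . a]
Closure of the advanced items:
  [C → + . C] has the dot before C: add [C → . (], [C → . + C], [C → . C a +], [C → . + a], [C → . ( T]

GOTO = { [C → + . C], [C → + . a], [C → . ( T], [C → . (], [C → . + C], [C → . + a], [C → . C a +] }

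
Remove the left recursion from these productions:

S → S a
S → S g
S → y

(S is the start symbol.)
S is directly left-recursive. The standard transformation for
  A → A α₁ | ... | A α_m | β₁ | ... | β_n
is
  A  → β₁ A' | ... | β_n A'
  A' → α₁ A' | ... | α_m A' | ε

S → y becomes S → y S'
S → S a becomes S' → a S'
S → S g becomes S' → g S'
Add S' → ε

Resulting grammar:
S → y S'
S' → a S'
S' → g S'
S' → ε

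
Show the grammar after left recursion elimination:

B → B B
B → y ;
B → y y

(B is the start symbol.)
B → y ; B'
B → y y B'
B' → B B'
B' → ε

B is directly left-recursive. The standard transformation for
  A → A α₁ | ... | A α_m | β₁ | ... | β_n
is
  A  → β₁ A' | ... | β_n A'
  A' → α₁ A' | ... | α_m A' | ε

B → y ; becomes B → y ; B'
B → y y becomes B → y y B'
B → B B becomes B' → B B'
Add B' → ε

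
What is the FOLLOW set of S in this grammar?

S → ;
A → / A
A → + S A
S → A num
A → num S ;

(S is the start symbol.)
S is the start symbol, so $ ∈ FOLLOW(S).
In A → + S A: S is followed by A, add FIRST(A) \ {ε} = { '+', '/', 'num' }
In A → num S ;: S is followed by ';', add FIRST(';') \ {ε} = { ';' }

Taking the union: FOLLOW(S) = { $, '+', '/', ';', 'num' }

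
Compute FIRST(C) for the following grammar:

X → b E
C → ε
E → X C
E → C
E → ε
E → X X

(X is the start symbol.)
To compute FIRST(C), examine every production with C on the left-hand side, reading each right-hand side left to right until a non-nullable symbol is reached.

From C → ε:
  - ε-production, so ε ∈ FIRST(C)

Collecting: FIRST(C) = { ε }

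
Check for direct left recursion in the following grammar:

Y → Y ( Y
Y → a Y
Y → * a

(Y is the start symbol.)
Yes, Y is left-recursive

Direct left recursion occurs when N → N α for some non-terminal N (the right-hand side begins with the left-hand side itself).

Y → Y ( Y: LEFT RECURSIVE (starts with Y)
Y → a Y: starts with a
Y → * a: starts with '*'

The grammar has direct left recursion on: Y.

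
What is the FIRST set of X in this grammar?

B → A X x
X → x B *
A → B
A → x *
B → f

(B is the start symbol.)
{ 'x' }

To compute FIRST(X), examine every production with X on the left-hand side, reading each right-hand side left to right until a non-nullable symbol is reached.

From X → x B *:
  - x is a terminal: add 'x' and stop

Collecting: FIRST(X) = { 'x' }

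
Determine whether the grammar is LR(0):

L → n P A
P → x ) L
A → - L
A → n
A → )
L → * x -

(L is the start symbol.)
A grammar is LR(0) if no state in the canonical LR(0) collection has:
  - both a shift item (dot before a terminal) and a complete item (shift-reduce conflict), or
  - two or more complete items (reduce-reduce conflict; the accept item [L' → L .] counts as a complete item here).

Augment with L' → L and build the canonical LR(0) collection (I0 = CLOSURE({[L' → . L]}), then GOTO on every symbol after a dot until no new states appear). It has 15 states:
  I0: { [L → . * x -], [L → . n P A], [L' → . L] }  — shift
  I1: { [L → * . x -] }  — shift
  I2: { [L' → L .] }  — accept
  I3: { [L → n . P A], [P → . x ) L] }  — shift
  I4: { [A → . )], [A → . - L], [A → . n], [L → n P . A] }  — shift
  I5: { [P → x . ) L] }  — shift
  I6: { [L → . * x -], [L → . n P A], [P → x ) . L] }  — shift
  I7: { [P → x ) L .] }  — reduce
  I8: { [A → ) .] }  — reduce
  I9: { [A → - . L], [L → . * x -], [L → . n P A] }  — shift
  I10: { [L → n P A .] }  — reduce
  I11: { [A → n .] }  — reduce
  I12: { [A → - L .] }  — reduce
  I13: { [L → * x . -] }  — shift
  I14: { [L → * x - .] }  — reduce

Every state is either a pure shift/goto state or contains exactly one complete item and nothing to shift — no conflicts. The grammar is LR(0).

Answer: Yes, the grammar is LR(0)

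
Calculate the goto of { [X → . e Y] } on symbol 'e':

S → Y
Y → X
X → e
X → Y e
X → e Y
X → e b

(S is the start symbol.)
{ [X → . Y e], [X → . e Y], [X → . e b], [X → . e], [X → e . Y], [Y → . X] }

GOTO(I, 'e') = CLOSURE({ [A → αX.β] : [A → α.Xβ] ∈ I, X = 'e' })

Items with dot before 'e', with the dot advanced:
  [X → . e Y] → [X → e . Y]
Closure of the advanced items:
  [X → e . Y] has the dot before Y: add [Y → . X]
  [Y → . X] has the dot before X: add [X → . e], [X → . Y e], [X → . e Y], [X → . e b]

GOTO = { [X → . Y e], [X → . e Y], [X → . e b], [X → . e], [X → e . Y], [Y → . X] }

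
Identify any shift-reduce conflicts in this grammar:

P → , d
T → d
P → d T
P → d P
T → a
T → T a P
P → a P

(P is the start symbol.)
A shift-reduce conflict occurs when an LR(0) state has both:
  - a complete (reduce) item [A → α .] (dot at the end), and
  - a shift item [B → β . c γ] (dot before a terminal).

Augment with P' → P and build the canonical LR(0) collection (I0 = CLOSURE({[P' → . P]}), then GOTO on every symbol after a dot until no new states appear). It has 13 states:
  I0: { [P → . , d], [P → . a P], [P → . d P], [P → . d T], [P' → . P] }  — shift
  I1: { [P → , . d] }  — shift
  I2: { [P' → P .] }  — accept
  I3: { [P → . , d], [P → . a P], [P → . d P], [P → . d T], [P → a . P] }  — shift
  I4: { [P → . , d], [P → . a P], [P → . d P], [P → . d T], [P → d . P], [P → d . T], [T → . T a P], [T → . a], [T → . d] }  — shift
  I5: { [P → d P .] }  — reduce
  I6: { [P → d T .], [T → T . a P] }  — shift, reduce
  I7: { [P → . , d], [P → . a P], [P → . d P], [P → . d T], [P → a . P], [T → a .] }  — shift, reduce
  I8: { [P → . , d], [P → . a P], [P → . d P], [P → . d T], [P → d . P], [P → d . T], [T → . T a P], [T → . a], [T → . d], [T → d .] }  — shift, reduce
  I9: { [P → a P .] }  — reduce
  I10: { [P → . , d], [P → . a P], [P → . d P], [P → . d T], [T → T a . P] }  — shift
  I11: { [T → T a P .] }  — reduce
  I12: { [P → , d .] }  — reduce

I6 contains reduce item [P → d T .] and shift item [T → T . a P] — shift-reduce conflict.
I7 contains reduce item [T → a .] and shift items [P → . , d], [P → . a P], [P → . d P], [P → . d T] — shift-reduce conflict.
I8 contains reduce item [T → d .] and shift items [P → . , d], [P → . a P], [P → . d P], [P → . d T], [T → . a], [T → . d] — shift-reduce conflict.

Answer: Yes — I6: [P → d T .] vs [T → T . a P]; I7: [T → a .] vs [P → . , d]; I8: [T → d .] vs [P → . , d]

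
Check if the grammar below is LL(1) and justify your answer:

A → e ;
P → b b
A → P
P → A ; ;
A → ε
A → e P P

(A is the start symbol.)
No. Predict set conflict for A: { 'e' }

A grammar is LL(1) if for each non-terminal N with multiple productions, the predict sets of those productions are pairwise disjoint, where PREDICT(N → α) = (FIRST(α) \ {ε}) ∪ (FOLLOW(N) if α ⇒* ε).

Relevant sets:
  FIRST(P) = { ';', 'b', 'e' }
  FIRST(A) = { ';', 'b', 'e', ε }
  FOLLOW(A) = { $, ';' }

For A:
  PREDICT(A → e ';') = { 'e' }
  PREDICT(A → P) = { ';', 'b', 'e' }
  PREDICT(A → ε) = { $, ';' }
  PREDICT(A → e P P) = { 'e' }
For P:
  PREDICT(P → b b) = { 'b' }
  PREDICT(P → A ';' ';') = { ';', 'b', 'e' }

Conflict found: Predict set conflict for A: { 'e' }
The grammar is NOT LL(1).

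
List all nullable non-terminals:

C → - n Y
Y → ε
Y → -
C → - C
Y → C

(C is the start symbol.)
{ 'Y' }

ε-productions: Y → ε
So Y is immediately nullable.
No further non-terminal can be added: every production for the remaining non-terminals contains a terminal or a non-nullable non-terminal.
Nullable = { 'Y' }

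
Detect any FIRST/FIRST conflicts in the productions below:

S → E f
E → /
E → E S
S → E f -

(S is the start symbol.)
A FIRST/FIRST conflict occurs when two productions N → α and N → β for the same non-terminal have FIRST(α) ∩ FIRST(β) ≠ ∅ (with ε ∈ FIRST of a nullable right-hand side, so two nullable alternatives also conflict).

FIRST sets of the non-terminals at (or reachable through a nullable prefix from) the front of some alternative:
  FIRST(E) = { '/' }

Productions for S:
  S → E f: FIRST = { '/' }
  S → E f -: FIRST = { '/' }
Productions for E:
  E → /: FIRST = { '/' }
  E → E S: FIRST = { '/' }

Conflict for S: S → E f and S → E f -
  Overlap: { '/' }
Conflict for E: E → / and E → E S
  Overlap: { '/' }

Answer: Yes. S → E f / S → E f '-' on { '/' }; E → '/' / E → E S on { '/' }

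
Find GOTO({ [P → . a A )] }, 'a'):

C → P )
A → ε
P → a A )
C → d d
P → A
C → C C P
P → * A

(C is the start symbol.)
GOTO(I, 'a') = CLOSURE({ [A → αX.β] : [A → α.Xβ] ∈ I, X = 'a' })

Items with dot before 'a', with the dot advanced:
  [P → . a A )] → [P → a . A )]
Closure of the advanced items:
  [P → a . A )] has the dot before A: add [A → .]

GOTO = { [A → .], [P → a . A )] }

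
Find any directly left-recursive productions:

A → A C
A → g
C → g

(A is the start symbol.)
Yes, A is left-recursive

Direct left recursion occurs when N → N α for some non-terminal N (the right-hand side begins with the left-hand side itself).

A → A C: LEFT RECURSIVE (starts with A)
A → g: starts with g
C → g: starts with g

The grammar has direct left recursion on: A.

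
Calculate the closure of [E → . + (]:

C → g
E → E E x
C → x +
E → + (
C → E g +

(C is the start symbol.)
To compute CLOSURE, for each item [A → α.Bβ] where B is a non-terminal, add [B → .γ] for all productions B → γ; repeat for the newly added items until nothing changes.

Start with: [E → . + (]
The dot precedes the terminal '+', so nothing is added.

CLOSURE = { [E → . + (] }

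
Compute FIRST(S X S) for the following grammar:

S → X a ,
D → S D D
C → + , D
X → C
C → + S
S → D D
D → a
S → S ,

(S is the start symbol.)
{ '+', 'a' }

FIRST sets of the non-terminals involved (from the grammar, by fixed-point iteration):
  FIRST(S) = { '+', 'a' }

To compute FIRST(S X S), process the symbols left to right:
Symbol S is a non-terminal. Add FIRST(S) \ {ε} = { '+', 'a' }
S is not nullable (ε ∉ FIRST(S)), so stop here.
FIRST(S X S) = { '+', 'a' }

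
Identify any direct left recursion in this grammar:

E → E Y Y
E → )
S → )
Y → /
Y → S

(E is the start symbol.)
E → E Y Y: LEFT RECURSIVE (starts with E)
E → ): starts with ')'
S → ): starts with ')'
Y → /: starts with '/'
Y → S: starts with S

The grammar has direct left recursion on: E.

Answer: Yes, E is left-recursive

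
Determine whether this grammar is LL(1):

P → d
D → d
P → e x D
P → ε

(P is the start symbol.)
Yes, the grammar is LL(1).

A grammar is LL(1) if for each non-terminal N with multiple productions, the predict sets of those productions are pairwise disjoint, where PREDICT(N → α) = (FIRST(α) \ {ε}) ∪ (FOLLOW(N) if α ⇒* ε).

Relevant sets:
  FOLLOW(P) = { $ }

For P:
  PREDICT(P → d) = { 'd' }
  PREDICT(P → e x D) = { 'e' }
  PREDICT(P → ε) = { $ }
D has a single production, so nothing to check there.

All predict sets are disjoint. The grammar IS LL(1).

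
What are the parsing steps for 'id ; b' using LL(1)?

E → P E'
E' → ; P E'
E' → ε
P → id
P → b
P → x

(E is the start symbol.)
LL(1) parsing maintains a stack (initially the start symbol over $) and the input. At each step: if the stack top is a terminal, match it against the current input token; if it is a non-terminal N, replace it with the RHS of M[N, lookahead] (the unique production whose predict set contains the lookahead).

Stack is shown with the top on the left.

Stack     Input     Action
--------------------------
E $       id ; b $  output E → P E'
P E' $    id ; b $  output P → id
id E' $   id ; b $  match 'id'
E' $      ; b $     output E' → ; P E'
; P E' $  ; b $     match ';'
P E' $    b $       output P → b
b E' $    b $       match 'b'
E' $      $         output E' → ε
$         $         accept

The string is accepted.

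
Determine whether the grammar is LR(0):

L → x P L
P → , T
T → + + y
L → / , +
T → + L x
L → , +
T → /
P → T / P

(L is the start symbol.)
Yes, the grammar is LR(0)

A grammar is LR(0) if no state in the canonical LR(0) collection has:
  - both a shift item (dot before a terminal) and a complete item (shift-reduce conflict), or
  - two or more complete items (reduce-reduce conflict; the accept item [L' → L .] counts as a complete item here).

Augment with L' → L and build the canonical LR(0) collection (I0 = CLOSURE({[L' → . L]}), then GOTO on every symbol after a dot until no new states appear). It has 21 states:
  I0: { [L → . , +], [L → . / , +], [L → . x P L], [L' → . L] }  — shift
  I1: { [L → , . +] }  — shift
  I2: { [L → / . , +] }  — shift
  I3: { [L' → L .] }  — accept
  I4: { [L → x . P L], [P → . , T], [P → . T / P], [T → . + + y], [T → . + L x], [T → . /] }  — shift
  I5: { [L → . , +], [L → . / , +], [L → . x P L], [T → + . + y], [T → + . L x] }  — shift
  I6: { [P → , . T], [T → . + + y], [T → . + L x], [T → . /] }  — shift
  I7: { [T → / .] }  — reduce
  I8: { [L → . , +], [L → . / , +], [L → . x P L], [L → x P . L] }  — shift
  I9: { [P → T . / P] }  — shift
  I10: { [P → . , T], [P → . T / P], [P → T / . P], [T → . + + y], [T → . + L x], [T → . /] }  — shift
  I11: { [P → T / P .] }  — reduce
  I12: { [L → x P L .] }  — reduce
  I13: { [P → , T .] }  — reduce
  I14: { [T → + + . y] }  — shift
  I15: { [T → + L . x] }  — shift
  I16: { [T → + L x .] }  — reduce
  I17: { [T → + + y .] }  — reduce
  I18: { [L → / , . +] }  — shift
  I19: { [L → / , + .] }  — reduce
  I20: { [L → , + .] }  — reduce

Every state is either a pure shift/goto state or contains exactly one complete item and nothing to shift — no conflicts. The grammar is LR(0).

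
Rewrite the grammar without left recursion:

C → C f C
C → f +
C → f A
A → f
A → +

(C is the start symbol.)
C → f + C'
C → f A C'
C' → f C C'
C' → ε
A → f
A → +

C is directly left-recursive. The standard transformation for
  A → A α₁ | ... | A α_m | β₁ | ... | β_n
is
  A  → β₁ A' | ... | β_n A'
  A' → α₁ A' | ... | α_m A' | ε

C → f + becomes C → f + C'
C → f A becomes C → f A C'
C → C f C becomes C' → f C C'
Add C' → ε

Productions for other non-terminals are unchanged:
  A → f
  A → +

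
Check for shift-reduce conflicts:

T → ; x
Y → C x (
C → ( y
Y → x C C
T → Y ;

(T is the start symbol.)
A shift-reduce conflict occurs when an LR(0) state has both:
  - a complete (reduce) item [A → α .] (dot at the end), and
  - a shift item [B → β . c γ] (dot before a terminal).

Augment with T' → T and build the canonical LR(0) collection (I0 = CLOSURE({[T' → . T]}), then GOTO on every symbol after a dot until no new states appear). It has 14 states:
  I0: { [C → . ( y], [T → . ; x], [T → . Y ;], [T' → . T], [Y → . C x (], [Y → . x C C] }  — shift
  I1: { [C → ( . y] }  — shift
  I2: { [T → ; . x] }  — shift
  I3: { [Y → C . x (] }  — shift
  I4: { [T' → T .] }  — accept
  I5: { [T → Y . ;] }  — shift
  I6: { [C → . ( y], [Y → x . C C] }  — shift
  I7: { [C → . ( y], [Y → x C . C] }  — shift
  I8: { [Y → x C C .] }  — reduce
  I9: { [T → Y ; .] }  — reduce
  I10: { [Y → C x . (] }  — shift
  I11: { [Y → C x ( .] }  — reduce
  I12: { [T → ; x .] }  — reduce
  I13: { [C → ( y .] }  — reduce

No state contains both a complete item and a shift item.

Answer: No shift-reduce conflicts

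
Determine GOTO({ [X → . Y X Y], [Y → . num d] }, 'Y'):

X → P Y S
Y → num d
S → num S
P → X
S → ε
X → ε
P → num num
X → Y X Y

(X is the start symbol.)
{ [P → . X], [P → . num num], [X → . P Y S], [X → . Y X Y], [X → .], [X → Y . X Y], [Y → . num d] }

GOTO(I, 'Y') = CLOSURE({ [A → αX.β] : [A → α.Xβ] ∈ I, X = 'Y' })

Items with dot before 'Y', with the dot advanced:
  [X → . Y X Y] → [X → Y . X Y]
Closure of the advanced items:
  [X → Y . X Y] has the dot before X: add [X → . P Y S], [X → .], [X → . Y X Y]
  [X → . P Y S] has the dot before P: add [P → . X], [P → . num num]
  [X → . Y X Y] has the dot before Y: add [Y → . num d]

GOTO = { [P → . X], [P → . num num], [X → . P Y S], [X → . Y X Y], [X → .], [X → Y . X Y], [Y → . num d] }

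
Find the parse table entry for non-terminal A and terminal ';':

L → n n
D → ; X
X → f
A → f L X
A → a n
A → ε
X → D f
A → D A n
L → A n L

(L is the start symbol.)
A → D A n

To find M[A, ';'], we find productions for A where ';' is in the predict set (PREDICT(N → α) = (FIRST(α) \ {ε}) ∪ (FOLLOW(N) if α ⇒* ε)).

Relevant sets:
  FIRST(D) = { ';' }
  FOLLOW(A) = { 'n' }

A → f L X: PREDICT = { 'f' }
A → a n: PREDICT = { 'a' }
A → ε: PREDICT = { 'n' }
A → D A n: PREDICT = { ';' }
  ';' is in predict set, so this production goes in M[A, ';']

M[A, ';'] = A → D A n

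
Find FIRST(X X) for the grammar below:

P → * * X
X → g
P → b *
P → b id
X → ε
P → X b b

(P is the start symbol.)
{ 'g', ε }

FIRST sets of the non-terminals involved (from the grammar, by fixed-point iteration):
  FIRST(X) = { 'g', ε }

To compute FIRST(X X), process the symbols left to right:
Symbol X is a non-terminal. Add FIRST(X) \ {ε} = { 'g' }
X is nullable (ε ∈ FIRST(X)), continue to the next symbol.
Symbol X is a non-terminal. Add FIRST(X) \ {ε} = { 'g' }
X is nullable (ε ∈ FIRST(X)), continue to the next symbol.
All symbols are nullable, so ε is in the result.
FIRST(X X) = { 'g', ε }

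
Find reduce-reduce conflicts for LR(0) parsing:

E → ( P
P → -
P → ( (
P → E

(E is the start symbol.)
A reduce-reduce conflict occurs when an LR(0) state has two complete items [A → α .] and [B → β .] — both call for a reduction, and with no lookahead the parser cannot choose between them.

Augment with E' → E and build the canonical LR(0) collection (I0 = CLOSURE({[E' → . E]}), then GOTO on every symbol after a dot until no new states appear). It has 8 states:
  I0: { [E → . ( P], [E' → . E] }  — shift
  I1: { [E → ( . P], [E → . ( P], [P → . ( (], [P → . -], [P → . E] }  — shift
  I2: { [E' → E .] }  — accept
  I3: { [E → ( . P], [E → . ( P], [P → ( . (], [P → . ( (], [P → . -], [P → . E] }  — shift
  I4: { [P → - .] }  — reduce
  I5: { [P → E .] }  — reduce
  I6: { [E → ( P .] }  — reduce
  I7: { [E → ( . P], [E → . ( P], [P → ( ( .], [P → ( . (], [P → . ( (], [P → . -], [P → . E] }  — shift, reduce

No state contains more than one complete item.

Answer: No reduce-reduce conflicts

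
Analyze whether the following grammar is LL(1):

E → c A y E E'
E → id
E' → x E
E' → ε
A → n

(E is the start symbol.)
Relevant sets:
  FOLLOW(E') = { $, 'x' }

For E:
  PREDICT(E → c A y E E') = { 'c' }
  PREDICT(E → id) = { 'id' }
For E':
  PREDICT(E' → x E) = { 'x' }
  PREDICT(E' → ε) = { $, 'x' }
A has a single production, so nothing to check there.

Conflict found: Predict set conflict for E': { 'x' }
The grammar is NOT LL(1).

Answer: No. Predict set conflict for E': { 'x' }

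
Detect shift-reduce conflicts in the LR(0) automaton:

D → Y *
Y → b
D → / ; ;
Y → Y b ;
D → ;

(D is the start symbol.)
Augment with D' → D and build the canonical LR(0) collection (I0 = CLOSURE({[D' → . D]}), then GOTO on every symbol after a dot until no new states appear). It has 11 states:
  I0: { [D → . / ; ;], [D → . ;], [D → . Y *], [D' → . D], [Y → . Y b ;], [Y → . b] }  — shift
  I1: { [D → / . ; ;] }  — shift
  I2: { [D → ; .] }  — reduce
  I3: { [D' → D .] }  — accept
  I4: { [D → Y . *], [Y → Y . b ;] }  — shift
  I5: { [Y → b .] }  — reduce
  I6: { [D → Y * .] }  — reduce
  I7: { [Y → Y b . ;] }  — shift
  I8: { [Y → Y b ; .] }  — reduce
  I9: { [D → / ; . ;] }  — shift
  I10: { [D → / ; ; .] }  — reduce

No state contains both a complete item and a shift item.

Answer: No shift-reduce conflicts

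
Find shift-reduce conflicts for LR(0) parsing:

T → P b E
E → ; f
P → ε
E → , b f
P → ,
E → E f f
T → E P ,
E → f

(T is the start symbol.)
Yes — I0: [P → .] vs [E → . , b f]; I1: [P → , .] vs [E → , . b f]; I3: [P → .] vs [E → E . f f]; I9: [T → P b E .] vs [E → E . f f]

Augment with T' → T and build the canonical LR(0) collection (I0 = CLOSURE({[T' → . T]}), then GOTO on every symbol after a dot until no new states appear). It has 18 states:
  I0: { [E → . , b f], [E → . ; f], [E → . E f f], [E → . f], [P → . ,], [P → .], [T → . E P ,], [T → . P b E], [T' → . T] }  — shift, reduce
  I1: { [E → , . b f], [P → , .] }  — shift, reduce
  I2: { [E → ; . f] }  — shift
  I3: { [E → E . f f], [P → . ,], [P → .], [T → E . P ,] }  — shift, reduce
  I4: { [T → P . b E] }  — shift
  I5: { [T' → T .] }  — accept
  I6: { [E → f .] }  — reduce
  I7: { [E → . , b f], [E → . ; f], [E → . E f f], [E → . f], [T → P b . E] }  — shift
  I8: { [E → , . b f] }  — shift
  I9: { [E → E . f f], [T → P b E .] }  — shift, reduce
  I10: { [E → E f . f] }  — shift
  I11: { [E → E f f .] }  — reduce
  I12: { [E → , b . f] }  — shift
  I13: { [E → , b f .] }  — reduce
  I14: { [P → , .] }  — reduce
  I15: { [T → E P . ,] }  — shift
  I16: { [T → E P , .] }  — reduce
  I17: { [E → ; f .] }  — reduce

I0 contains reduce item [P → .] and shift items [E → . , b f], [E → . ; f], [E → . f], [P → . ,] — shift-reduce conflict.
I1 contains reduce item [P → , .] and shift item [E → , . b f] — shift-reduce conflict.
I3 contains reduce item [P → .] and shift items [E → E . f f], [P → . ,] — shift-reduce conflict.
I9 contains reduce item [T → P b E .] and shift item [E → E . f f] — shift-reduce conflict.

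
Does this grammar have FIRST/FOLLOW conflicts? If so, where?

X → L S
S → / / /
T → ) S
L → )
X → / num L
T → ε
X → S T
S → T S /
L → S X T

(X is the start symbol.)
Yes. T → ')' S with FOLLOW(T) on { ')' }

Nullable non-terminals: T.

T: nullable alternative(s) T → ε; FOLLOW(T) = { $, ')', '/' }
  T → ) S: FIRST \ {ε} = { ')' } — overlaps FOLLOW(T) on { ')' }: CONFLICT
  T → ε: FIRST \ {ε} = { } — this is the only nullable alternative, skip

L, S, X have no nullable alternative, so no FIRST/FOLLOW check is needed there.

So the grammar has 1 FIRST/FOLLOW conflict (marked CONFLICT above).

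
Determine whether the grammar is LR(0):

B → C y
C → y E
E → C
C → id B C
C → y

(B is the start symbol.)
No. Shift-reduce conflict between [C → y .] and [C → . id B C]

A grammar is LR(0) if no state in the canonical LR(0) collection has:
  - both a shift item (dot before a terminal) and a complete item (shift-reduce conflict), or
  - two or more complete items (reduce-reduce conflict; the accept item [B' → B .] counts as a complete item here).

Augment with B' → B and build the canonical LR(0) collection (I0 = CLOSURE({[B' → . B]}), then GOTO on every symbol after a dot until no new states appear). It has 10 states:
  I0: { [B → . C y], [B' → . B], [C → . id B C], [C → . y E], [C → . y] }  — shift
  I1: { [B' → B .] }  — accept
  I2: { [B → C . y] }  — shift
  I3: { [B → . C y], [C → . id B C], [C → . y E], [C → . y], [C → id . B C] }  — shift
  I4: { [C → . id B C], [C → . y E], [C → . y], [C → y . E], [C → y .], [E → . C] }  — shift, reduce
  I5: { [E → C .] }  — reduce
  I6: { [C → y E .] }  — reduce
  I7: { [C → . id B C], [C → . y E], [C → . y], [C → id B . C] }  — shift
  I8: { [C → id B C .] }  — reduce
  I9: { [B → C y .] }  — reduce

Conflict in state I4:
  Shift-reduce conflict between [C → y .] and [C → . id B C]
So the grammar is NOT LR(0).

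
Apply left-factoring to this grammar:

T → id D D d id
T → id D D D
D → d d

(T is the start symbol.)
T → id D D T'
T' → d id
T' → D
D → d d

Left-factoring transforms A → αβ₁ | αβ₂ into A → αA' and A' → β₁ | β₂
(α is the longest common prefix among the alternatives). Repeat until
no nonterminal has two alternatives with a common prefix.

Round 1: T has alternatives sharing prefix 'id D D'. Introduce T': T → id D D T'
  Add: T' → d id
  Add: T' → D

No remaining common prefixes — done.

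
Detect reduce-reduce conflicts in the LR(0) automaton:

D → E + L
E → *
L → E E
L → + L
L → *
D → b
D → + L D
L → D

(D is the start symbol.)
Yes — I7: [E → * .] vs [L → * .]

Augment with D' → D and build the canonical LR(0) collection (I0 = CLOSURE({[D' → . D]}), then GOTO on every symbol after a dot until no new states appear). It has 16 states:
  I0: { [D → . + L D], [D → . E + L], [D → . b], [D' → . D], [E → . *] }  — shift
  I1: { [E → * .] }  — reduce
  I2: { [D → + . L D], [D → . + L D], [D → . E + L], [D → . b], [E → . *], [L → . *], [L → . + L], [L → . D], [L → . E E] }  — shift
  I3: { [D' → D .] }  — accept
  I4: { [D → E . + L] }  — shift
  I5: { [D → b .] }  — reduce
  I6: { [D → . + L D], [D → . E + L], [D → . b], [D → E + . L], [E → . *], [L → . *], [L → . + L], [L → . D], [L → . E E] }  — shift
  I7: { [E → * .], [L → * .] }  — 2 reduces
  I8: { [D → + . L D], [D → . + L D], [D → . E + L], [D → . b], [E → . *], [L → + . L], [L → . *], [L → . + L], [L → . D], [L → . E E] }  — shift
  I9: { [L → D .] }  — reduce
  I10: { [D → E . + L], [E → . *], [L → E . E] }  — shift
  I11: { [D → E + L .] }  — reduce
  I12: { [L → E E .] }  — reduce
  I13: { [D → + L . D], [D → . + L D], [D → . E + L], [D → . b], [E → . *], [L → + L .] }  — shift, reduce
  I14: { [D → + L D .] }  — reduce
  I15: { [D → + L . D], [D → . + L D], [D → . E + L], [D → . b], [E → . *] }  — shift

I7 contains complete items [E → * .], [L → * .] — reduce-reduce conflict.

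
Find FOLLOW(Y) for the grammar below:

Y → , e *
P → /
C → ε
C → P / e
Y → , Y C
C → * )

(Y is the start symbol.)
{ $, '*', '/' }

To compute FOLLOW(Y), find every occurrence of Y on a right-hand side N → α Y β: add FIRST(β) \ {ε}, and if β is empty or nullable also add FOLLOW(N). Iterate to a fixed point.

Y is the start symbol, so $ ∈ FOLLOW(Y).
In Y → , Y C: Y is followed by C, add FIRST(C) \ {ε} = { '*', '/' }
  C is nullable, so FOLLOW(Y) is also included — that is the set being defined, nothing new

Taking the union: FOLLOW(Y) = { $, '*', '/' }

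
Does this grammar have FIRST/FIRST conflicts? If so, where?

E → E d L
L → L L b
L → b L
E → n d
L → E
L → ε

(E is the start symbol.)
A FIRST/FIRST conflict occurs when two productions N → α and N → β for the same non-terminal have FIRST(α) ∩ FIRST(β) ≠ ∅ (with ε ∈ FIRST of a nullable right-hand side, so two nullable alternatives also conflict).

FIRST sets of the non-terminals at (or reachable through a nullable prefix from) the front of some alternative:
  FIRST(E) = { 'n' }
  FIRST(L) = { 'b', 'n', ε }

Productions for E:
  E → E d L: FIRST = { 'n' }
  E → n d: FIRST = { 'n' }
Productions for L:
  L → L L b: FIRST = { 'b', 'n' }
  L → b L: FIRST = { 'b' }
  L → E: FIRST = { 'n' }
  L → ε: FIRST = { ε }

Conflict for E: E → E d L and E → n d
  Overlap: { 'n' }
Conflict for L: L → L L b and L → b L
  Overlap: { 'b' }
Conflict for L: L → L L b and L → E
  Overlap: { 'n' }

Answer: Yes. E → E d L / E → n d on { 'n' }; L → L L b / L → b L on { 'b' }; L → L L b / L → E on { 'n' }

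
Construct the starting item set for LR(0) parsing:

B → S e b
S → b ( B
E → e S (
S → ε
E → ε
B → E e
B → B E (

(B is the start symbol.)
First, augment the grammar with B' → B
I₀ = CLOSURE({ [B' → . B] }):
  [B' → . B] has the dot before B: add [B → . S e b], [B → . E e], [B → . B E (]
  [B → . S e b] has the dot before S: add [S → . b ( B], [S → .]
  [B → . E e] has the dot before E: add [E → . e S (], [E → .]
No further items can be added.

I₀ = { [B → . B E (], [B → . E e], [B → . S e b], [B' → . B], [E → . e S (], [E → .], [S → . b ( B], [S → .] }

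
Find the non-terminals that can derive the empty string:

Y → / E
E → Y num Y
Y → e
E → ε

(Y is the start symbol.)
{ 'E' }

A non-terminal is nullable if it can derive ε (the empty string): either it has an ε-production, or it has a production whose right-hand side consists entirely of nullable non-terminals.

ε-productions: E → ε
So E is immediately nullable.
No further non-terminal can be added: every production for the remaining non-terminals contains a terminal or a non-nullable non-terminal.
Nullable = { 'E' }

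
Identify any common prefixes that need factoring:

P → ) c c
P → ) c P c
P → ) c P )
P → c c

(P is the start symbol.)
Yes, P has productions with common prefix ') c'

Left-factoring is needed when two productions for the same non-terminal
share a common prefix on the right-hand side.

Productions for P:
  P → ) c c
  P → ) c P c
  P → ) c P )
  P → c c

Found common prefix ') c' in productions for P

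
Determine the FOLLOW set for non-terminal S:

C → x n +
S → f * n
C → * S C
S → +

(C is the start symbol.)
{ '*', 'x' }

To compute FOLLOW(S), find every occurrence of S on a right-hand side N → α S β: add FIRST(β) \ {ε}, and if β is empty or nullable also add FOLLOW(N). Iterate to a fixed point.

In C → * S C: S is followed by C, add FIRST(C) \ {ε} = { '*', 'x' }

Taking the union: FOLLOW(S) = { '*', 'x' }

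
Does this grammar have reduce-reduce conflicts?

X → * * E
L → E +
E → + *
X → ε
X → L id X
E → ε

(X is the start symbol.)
Augment with X' → X and build the canonical LR(0) collection (I0 = CLOSURE({[X' → . X]}), then GOTO on every symbol after a dot until no new states appear). It has 12 states:
  I0: { [E → . + *], [E → .], [L → . E +], [X → . * * E], [X → . L id X], [X → .], [X' → . X] }  — shift, 2 reduces
  I1: { [X → * . * E] }  — shift
  I2: { [E → + . *] }  — shift
  I3: { [L → E . +] }  — shift
  I4: { [X → L . id X] }  — shift
  I5: { [X' → X .] }  — accept
  I6: { [E → . + *], [E → .], [L → . E +], [X → . * * E], [X → . L id X], [X → .], [X → L id . X] }  — shift, 2 reduces
  I7: { [X → L id X .] }  — reduce
  I8: { [L → E + .] }  — reduce
  I9: { [E → + * .] }  — reduce
  I10: { [E → . + *], [E → .], [X → * * . E] }  — shift, reduce
  I11: { [X → * * E .] }  — reduce

I0 contains complete items [E → .], [X → .] — reduce-reduce conflict.
I6 contains complete items [E → .], [X → .] — reduce-reduce conflict.

Answer: Yes — I0: [E → .] vs [X → .]; I6: [E → .] vs [X → .]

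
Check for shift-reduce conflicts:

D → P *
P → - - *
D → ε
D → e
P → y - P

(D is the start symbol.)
Yes — I0: [D → .] vs [D → . e]

A shift-reduce conflict occurs when an LR(0) state has both:
  - a complete (reduce) item [A → α .] (dot at the end), and
  - a shift item [B → β . c γ] (dot before a terminal).

Augment with D' → D and build the canonical LR(0) collection (I0 = CLOSURE({[D' → . D]}), then GOTO on every symbol after a dot until no new states appear). It has 11 states:
  I0: { [D → . P *], [D → . e], [D → .], [D' → . D], [P → . - - *], [P → . y - P] }  — shift, reduce
  I1: { [P → - . - *] }  — shift
  I2: { [D' → D .] }  — accept
  I3: { [D → P . *] }  — shift
  I4: { [D → e .] }  — reduce
  I5: { [P → y . - P] }  — shift
  I6: { [P → . - - *], [P → . y - P], [P → y - . P] }  — shift
  I7: { [P → y - P .] }  — reduce
  I8: { [D → P * .] }  — reduce
  I9: { [P → - - . *] }  — shift
  I10: { [P → - - * .] }  — reduce

I0 contains reduce item [D → .] and shift items [D → . e], [P → . - - *], [P → . y - P] — shift-reduce conflict.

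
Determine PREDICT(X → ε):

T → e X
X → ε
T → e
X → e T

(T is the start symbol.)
PREDICT(X → ε) = (FIRST(RHS) \ {ε}) ∪ (FOLLOW(X) if ε ∈ FIRST(RHS), i.e. RHS ⇒* ε)
The right-hand side is ε (FIRST(ε) = { ε }), so the predict set is FOLLOW(X) = { $ }
PREDICT(X → ε) = { $ }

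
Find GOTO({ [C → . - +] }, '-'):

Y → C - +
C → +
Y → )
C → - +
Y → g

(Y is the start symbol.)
{ [C → - . +] }

GOTO(I, '-') = CLOSURE({ [A → αX.β] : [A → α.Xβ] ∈ I, X = '-' })

Items with dot before '-', with the dot advanced:
  [C → . - +] → [C → - . +]
Closure adds nothing (no advanced item has the dot before a non-terminal).

GOTO = { [C → - . +] }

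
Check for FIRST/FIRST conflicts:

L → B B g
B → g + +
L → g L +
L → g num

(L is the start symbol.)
A FIRST/FIRST conflict occurs when two productions N → α and N → β for the same non-terminal have FIRST(α) ∩ FIRST(β) ≠ ∅ (with ε ∈ FIRST of a nullable right-hand side, so two nullable alternatives also conflict).

FIRST sets of the non-terminals at (or reachable through a nullable prefix from) the front of some alternative:
  FIRST(B) = { 'g' }

Productions for L:
  L → B B g: FIRST = { 'g' }
  L → g L +: FIRST = { 'g' }
  L → g num: FIRST = { 'g' }
B has only one production, so no FIRST/FIRST conflict is possible there.

Conflict for L: L → B B g and L → g L +
  Overlap: { 'g' }
Conflict for L: L → B B g and L → g num
  Overlap: { 'g' }
Conflict for L: L → g L + and L → g num
  Overlap: { 'g' }

Answer: Yes. L → B B g / L → g L '+' on { 'g' }; L → B B g / L → g num on { 'g' }; L → g L '+' / L → g num on { 'g' }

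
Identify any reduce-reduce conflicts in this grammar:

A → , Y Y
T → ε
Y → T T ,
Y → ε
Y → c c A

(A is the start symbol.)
A reduce-reduce conflict occurs when an LR(0) state has two complete items [A → α .] and [B → β .] — both call for a reduction, and with no lookahead the parser cannot choose between them.

Augment with A' → A and build the canonical LR(0) collection (I0 = CLOSURE({[A' → . A]}), then GOTO on every symbol after a dot until no new states appear). It has 11 states:
  I0: { [A → . , Y Y], [A' → . A] }  — shift
  I1: { [A → , . Y Y], [T → .], [Y → . T T ,], [Y → . c c A], [Y → .] }  — shift, 2 reduces
  I2: { [A' → A .] }  — accept
  I3: { [T → .], [Y → T . T ,] }  — reduce
  I4: { [A → , Y . Y], [T → .], [Y → . T T ,], [Y → . c c A], [Y → .] }  — shift, 2 reduces
  I5: { [Y → c . c A] }  — shift
  I6: { [A → . , Y Y], [Y → c c . A] }  — shift
  I7: { [Y → c c A .] }  — reduce
  I8: { [A → , Y Y .] }  — reduce
  I9: { [Y → T T . ,] }  — shift
  I10: { [Y → T T , .] }  — reduce

I1 contains complete items [T → .], [Y → .] — reduce-reduce conflict.
I4 contains complete items [T → .], [Y → .] — reduce-reduce conflict.

Answer: Yes — I1: [T → .] vs [Y → .]; I4: [T → .] vs [Y → .]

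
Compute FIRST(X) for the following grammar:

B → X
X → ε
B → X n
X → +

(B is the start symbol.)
To compute FIRST(X), examine every production with X on the left-hand side, reading each right-hand side left to right until a non-nullable symbol is reached.

From X → ε:
  - ε-production, so ε ∈ FIRST(X)
From X → +:
  - '+' is a terminal: add '+' and stop

Collecting: FIRST(X) = { '+', ε }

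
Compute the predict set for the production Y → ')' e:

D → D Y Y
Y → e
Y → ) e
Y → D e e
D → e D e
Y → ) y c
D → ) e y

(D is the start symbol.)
{ ')' }

PREDICT(Y → ')' e) = (FIRST(RHS) \ {ε}) ∪ (FOLLOW(Y) if ε ∈ FIRST(RHS), i.e. RHS ⇒* ε)
FIRST(')' e) = { ')' }
ε ∉ FIRST(')' e), so FOLLOW(Y) is not added.
PREDICT(Y → ')' e) = { ')' }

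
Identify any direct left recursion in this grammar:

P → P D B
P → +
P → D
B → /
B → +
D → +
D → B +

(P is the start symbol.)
Yes, P is left-recursive

P → P D B: LEFT RECURSIVE (starts with P)
P → +: starts with '+'
P → D: starts with D
B → /: starts with '/'
B → +: starts with '+'
D → +: starts with '+'
D → B +: starts with B

The grammar has direct left recursion on: P.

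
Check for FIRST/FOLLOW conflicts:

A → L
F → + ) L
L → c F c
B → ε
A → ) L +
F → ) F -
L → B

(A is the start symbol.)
A FIRST/FOLLOW conflict occurs when a non-terminal N has a nullable alternative N → β (β ⇒* ε) and another alternative N → α with FIRST(α) ∩ FOLLOW(N) ≠ ∅: on such a lookahead the parser cannot decide between expanding α and letting N vanish via β.

Nullable non-terminals: A, B, L.
FIRST sets used below: FIRST(L) = { 'c', ε }, FIRST(B) = { ε }

A: nullable alternative(s) A → L; FOLLOW(A) = { $ }
  A → L: FIRST \ {ε} = { 'c' } — this is the only nullable alternative, skip
  A → ) L +: FIRST \ {ε} = { ')' } — disjoint from FOLLOW(A)
B has a nullable alternative but only one production, so nothing to check.

L: nullable alternative(s) L → B; FOLLOW(L) = { $, '+', '-', 'c' }
  L → c F c: FIRST \ {ε} = { 'c' } — overlaps FOLLOW(L) on { 'c' }: CONFLICT
  L → B: FIRST \ {ε} = { } — this is the only nullable alternative, skip

F has no nullable alternative, so no FIRST/FOLLOW check is needed there.

So the grammar has 1 FIRST/FOLLOW conflict (marked CONFLICT above).

Answer: Yes. L → c F c with FOLLOW(L) on { 'c' }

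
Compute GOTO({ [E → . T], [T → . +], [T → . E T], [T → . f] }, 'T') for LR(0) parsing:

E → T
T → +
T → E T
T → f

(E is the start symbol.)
GOTO(I, 'T') = CLOSURE({ [A → αX.β] : [A → α.Xβ] ∈ I, X = 'T' })

Items with dot before 'T', with the dot advanced:
  [E → . T] → [E → T .]
Closure adds nothing (no advanced item has the dot before a non-terminal).

GOTO = { [E → T .] }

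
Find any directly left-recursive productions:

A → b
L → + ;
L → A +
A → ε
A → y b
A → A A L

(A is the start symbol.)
Yes, A is left-recursive

Direct left recursion occurs when N → N α for some non-terminal N (the right-hand side begins with the left-hand side itself).

A → b: starts with b
L → + ;: starts with '+'
L → A +: starts with A
A → ε: starts with ε
A → y b: starts with y
A → A A L: LEFT RECURSIVE (starts with A)

The grammar has direct left recursion on: A.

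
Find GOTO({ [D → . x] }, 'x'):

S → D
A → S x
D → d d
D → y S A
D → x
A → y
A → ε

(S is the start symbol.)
GOTO(I, 'x') = CLOSURE({ [A → αX.β] : [A → α.Xβ] ∈ I, X = 'x' })

Items with dot before 'x', with the dot advanced:
  [D → . x] → [D → x .]
Closure adds nothing (no advanced item has the dot before a non-terminal).

GOTO = { [D → x .] }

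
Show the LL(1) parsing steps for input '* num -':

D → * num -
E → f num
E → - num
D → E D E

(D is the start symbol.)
LL(1) parsing maintains a stack (initially the start symbol over $) and the input. At each step: if the stack top is a terminal, match it against the current input token; if it is a non-terminal N, replace it with the RHS of M[N, lookahead] (the unique production whose predict set contains the lookahead).

Stack is shown with the top on the left.

Stack      Input      Action
----------------------------
D $        * num - $  output D → * num -
* num - $  * num - $  match '*'
num - $    num - $    match 'num'
- $        - $        match '-'
$          $          accept

The string is accepted.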